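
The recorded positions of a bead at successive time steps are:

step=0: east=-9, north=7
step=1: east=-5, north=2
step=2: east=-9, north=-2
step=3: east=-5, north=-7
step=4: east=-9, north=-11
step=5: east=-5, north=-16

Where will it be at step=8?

east=-9, north=-29

The moves between consecutive positions are (+4, -5), (-4, -4), (+4, -5), (-4, -4), (+4, -5); they repeat the 2-cycle [(+4, -5), (-4, -4)].
step 6: apply (-4, -4) → east=-9, north=-20
step 7: apply (+4, -5) → east=-5, north=-25
step 8: apply (-4, -4) → east=-9, north=-29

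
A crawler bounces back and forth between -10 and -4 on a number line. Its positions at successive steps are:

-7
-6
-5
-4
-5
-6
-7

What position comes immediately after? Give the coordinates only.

The value reflects between -10 and -4, moving 1 per step.
  step 7: -7 → -8

-8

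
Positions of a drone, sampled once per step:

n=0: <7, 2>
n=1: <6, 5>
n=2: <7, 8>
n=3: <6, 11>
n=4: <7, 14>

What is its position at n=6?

The first coordinate repeats the cycle [7, 6] with period 2; step 6 mod 2 = 0, giving 7.
The second coordinate changes by +3 each step, so at step 6 it is 2 + 6·(3) = 20.

<7, 20>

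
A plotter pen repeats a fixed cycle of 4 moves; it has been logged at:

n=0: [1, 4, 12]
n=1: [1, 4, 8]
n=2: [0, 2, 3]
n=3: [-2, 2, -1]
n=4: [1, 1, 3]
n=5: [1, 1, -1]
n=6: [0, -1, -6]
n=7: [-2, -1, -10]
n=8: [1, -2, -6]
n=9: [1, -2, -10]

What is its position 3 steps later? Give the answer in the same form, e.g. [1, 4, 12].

[1, -5, -15]

Step-to-step displacements: [+0, +0, -4], [-1, -2, -5], [-2, +0, -4], [+3, -1, +4], [+0, +0, -4], [-1, -2, -5], [-2, +0, -4], [+3, -1, +4], [+0, +0, -4] — a repeating cycle of length 4.
step 10: apply [-1, -2, -5] → [0, -4, -15]
step 11: apply [-2, +0, -4] → [-2, -4, -19]
step 12: apply [+3, -1, +4] → [1, -5, -15]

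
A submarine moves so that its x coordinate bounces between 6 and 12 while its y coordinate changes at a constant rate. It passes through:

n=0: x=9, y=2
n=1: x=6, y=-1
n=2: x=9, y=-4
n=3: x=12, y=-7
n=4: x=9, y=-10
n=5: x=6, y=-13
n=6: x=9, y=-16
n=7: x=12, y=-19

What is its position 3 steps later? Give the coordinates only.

x=9, y=-28

The x coordinate travels 3 per step and bounces off the walls at 6 and 12.
  step 8: 12 → 9
  step 9: 9 → 6
  step 10: 6 → 9
The y coordinate changes by -3 each step: at step 10 it is -28.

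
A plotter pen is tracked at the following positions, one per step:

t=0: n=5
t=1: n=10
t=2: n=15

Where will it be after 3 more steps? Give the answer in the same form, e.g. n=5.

n=30

Each step adds +5 to the position.
step 3: 15 + 5 → n=20
step 4: 20 + 5 → n=25
step 5: 25 + 5 → n=30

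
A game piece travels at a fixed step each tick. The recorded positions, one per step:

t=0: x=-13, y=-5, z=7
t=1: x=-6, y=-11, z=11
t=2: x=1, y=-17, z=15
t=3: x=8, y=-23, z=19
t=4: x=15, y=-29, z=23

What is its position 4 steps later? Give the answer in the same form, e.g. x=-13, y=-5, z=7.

The position changes by (+7, -6, +4) every step.
step 5: x=15, y=-29, z=23 + (+7, -6, +4) → x=22, y=-35, z=27
step 6: x=22, y=-35, z=27 + (+7, -6, +4) → x=29, y=-41, z=31
step 7: x=29, y=-41, z=31 + (+7, -6, +4) → x=36, y=-47, z=35
step 8: x=36, y=-47, z=35 + (+7, -6, +4) → x=43, y=-53, z=39

x=43, y=-53, z=39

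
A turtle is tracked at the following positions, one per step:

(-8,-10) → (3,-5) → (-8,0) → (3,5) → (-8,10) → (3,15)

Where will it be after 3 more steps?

The first coordinate repeats the cycle [-8, 3] with period 2; step 8 mod 2 = 0, giving -8.
The second coordinate changes by +5 each step, so at step 8 it is -10 + 8·(5) = 30.

(-8,30)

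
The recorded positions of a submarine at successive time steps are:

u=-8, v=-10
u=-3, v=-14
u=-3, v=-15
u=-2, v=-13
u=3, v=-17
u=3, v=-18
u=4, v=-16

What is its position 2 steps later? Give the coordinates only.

The moves between consecutive positions are (+5, -4), (+0, -1), (+1, +2), (+5, -4), (+0, -1), (+1, +2); they repeat the 3-cycle [(+5, -4), (+0, -1), (+1, +2)].
step 7: apply (+5, -4) → u=9, v=-20
step 8: apply (+0, -1) → u=9, v=-21

u=9, v=-21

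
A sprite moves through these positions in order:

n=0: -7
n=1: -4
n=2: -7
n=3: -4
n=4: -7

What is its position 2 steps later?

-7

Consecutive displacements +3, -3, +3, -3 scale by a factor of -1 each step.
step 5: -7 + 3 → -4
step 6: -4 − 3 → -7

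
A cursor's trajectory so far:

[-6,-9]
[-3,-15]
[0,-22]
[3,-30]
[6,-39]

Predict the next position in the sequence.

Successive displacements: [+3,-6], [+3,-7], [+3,-8], [+3,-9] — each changes by [+0,-1].
step 5: [6,-39] + [+3,-10] → [9,-49]

[9,-49]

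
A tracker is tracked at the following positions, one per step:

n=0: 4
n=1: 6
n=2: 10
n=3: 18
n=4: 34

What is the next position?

Step-to-step displacements: +2, +4, +8, +16; each is 2× the previous.
step 5: 34 + 32 → 66

66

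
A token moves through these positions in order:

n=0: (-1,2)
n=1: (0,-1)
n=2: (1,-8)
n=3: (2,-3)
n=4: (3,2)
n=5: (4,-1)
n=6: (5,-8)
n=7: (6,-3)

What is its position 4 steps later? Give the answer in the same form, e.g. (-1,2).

The first coordinate changes by +1 each step, so at step 11 it is -1 + 11·(1) = 10.
The second coordinate repeats the cycle [2, -1, -8, -3] with period 4; step 11 mod 4 = 3, giving -3.

(10,-3)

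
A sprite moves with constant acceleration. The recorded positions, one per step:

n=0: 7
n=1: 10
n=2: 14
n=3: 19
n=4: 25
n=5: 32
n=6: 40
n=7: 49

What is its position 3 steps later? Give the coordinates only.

First differences are +3, +4, +5, +6, +7, +8, +9; their common second difference is +1 (constant acceleration).
step 8: 49 + 10 → 59
step 9: 59 + 11 → 70
step 10: 70 + 12 → 82

82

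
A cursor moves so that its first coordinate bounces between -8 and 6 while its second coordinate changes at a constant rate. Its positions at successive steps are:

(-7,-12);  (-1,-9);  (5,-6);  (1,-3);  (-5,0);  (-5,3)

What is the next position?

(1,6)

The first coordinate travels 6 per step and bounces off the walls at -8 and 6.
  step 6: -5 → 1
The second coordinate changes by +3 each step: at step 6 it is 6.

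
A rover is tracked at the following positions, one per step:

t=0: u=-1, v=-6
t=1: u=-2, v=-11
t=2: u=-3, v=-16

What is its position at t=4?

u=-5, v=-26

Constant displacement of (-1, -5) per step.
step 3: u=-3, v=-16 + (-1, -5) → u=-4, v=-21
step 4: u=-4, v=-21 + (-1, -5) → u=-5, v=-26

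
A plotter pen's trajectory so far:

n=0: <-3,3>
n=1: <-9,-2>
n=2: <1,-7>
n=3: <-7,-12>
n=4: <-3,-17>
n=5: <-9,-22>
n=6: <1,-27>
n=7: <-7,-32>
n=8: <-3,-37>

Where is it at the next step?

The first coordinate repeats the cycle [-3, -9, 1, -7] with period 4; step 9 mod 4 = 1, giving -9.
The second coordinate changes by -5 each step, so at step 9 it is 3 + 9·(-5) = -42.

<-9,-42>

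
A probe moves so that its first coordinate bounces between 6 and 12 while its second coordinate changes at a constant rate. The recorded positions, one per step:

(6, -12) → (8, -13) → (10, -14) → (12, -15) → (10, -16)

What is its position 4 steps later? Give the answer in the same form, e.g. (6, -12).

(10, -20)

The first coordinate reflects between 6 and 12, moving 2 per step.
  step 5: 10 → 8
  step 6: 8 → 6
  step 7: 6 → 8
  step 8: 8 → 10
The second coordinate changes by -1 each step: at step 8 it is -20.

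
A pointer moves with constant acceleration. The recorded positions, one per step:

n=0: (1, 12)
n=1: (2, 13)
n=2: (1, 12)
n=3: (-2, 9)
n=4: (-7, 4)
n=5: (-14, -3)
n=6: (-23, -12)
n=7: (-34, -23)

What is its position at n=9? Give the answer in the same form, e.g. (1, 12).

Successive displacements: (+1, +1), (-1, -1), (-3, -3), (-5, -5), (-7, -7), (-9, -9), (-11, -11) — each changes by (-2, -2).
step 8: (-34, -23) + (-13, -13) → (-47, -36)
step 9: (-47, -36) + (-15, -15) → (-62, -51)

(-62, -51)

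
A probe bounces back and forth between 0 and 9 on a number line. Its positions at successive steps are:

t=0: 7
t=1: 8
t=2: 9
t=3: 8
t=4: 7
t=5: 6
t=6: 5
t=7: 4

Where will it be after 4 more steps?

The value reflects between 0 and 9, moving 1 per step.
  step 8: 4 → 3
  step 9: 3 → 2
  step 10: 2 → 1
  step 11: 1 → 0

0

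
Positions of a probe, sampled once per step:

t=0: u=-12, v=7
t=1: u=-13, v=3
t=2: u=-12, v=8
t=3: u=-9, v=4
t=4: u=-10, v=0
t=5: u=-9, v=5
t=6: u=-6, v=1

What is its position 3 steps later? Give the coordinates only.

Step-to-step displacements: (-1, -4), (+1, +5), (+3, -4), (-1, -4), (+1, +5), (+3, -4) — a repeating cycle of length 3.
step 7: apply (-1, -4) → u=-7, v=-3
step 8: apply (+1, +5) → u=-6, v=2
step 9: apply (+3, -4) → u=-3, v=-2

u=-3, v=-2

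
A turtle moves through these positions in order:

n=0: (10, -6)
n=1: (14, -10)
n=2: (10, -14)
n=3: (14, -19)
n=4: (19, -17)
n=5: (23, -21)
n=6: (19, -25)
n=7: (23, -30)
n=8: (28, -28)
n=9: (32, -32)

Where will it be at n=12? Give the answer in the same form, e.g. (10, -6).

(37, -39)

The moves between consecutive positions are (+4, -4), (-4, -4), (+4, -5), (+5, +2), (+4, -4), (-4, -4), (+4, -5), (+5, +2), (+4, -4); they repeat the 4-cycle [(+4, -4), (-4, -4), (+4, -5), (+5, +2)].
step 10: apply (-4, -4) → (28, -36)
step 11: apply (+4, -5) → (32, -41)
step 12: apply (+5, +2) → (37, -39)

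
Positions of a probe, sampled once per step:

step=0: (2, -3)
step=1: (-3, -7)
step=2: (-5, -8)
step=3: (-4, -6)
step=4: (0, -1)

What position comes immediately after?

(7, 7)

Taking differences between consecutive positions: (-5, -4), (-2, -1), (+1, +2), (+4, +5). These grow by (+3, +3) each step.
step 5: (0, -1) + (+7, +8) → (7, 7)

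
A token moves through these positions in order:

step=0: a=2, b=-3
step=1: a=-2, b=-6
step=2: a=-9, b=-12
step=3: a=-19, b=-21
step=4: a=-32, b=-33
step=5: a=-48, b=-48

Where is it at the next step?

Taking differences between consecutive positions: (-4,-3), (-7,-6), (-10,-9), (-13,-12), (-16,-15). These grow by (-3,-3) each step.
step 6: a=-48, b=-48 + (-19,-18) → a=-67, b=-66

a=-67, b=-66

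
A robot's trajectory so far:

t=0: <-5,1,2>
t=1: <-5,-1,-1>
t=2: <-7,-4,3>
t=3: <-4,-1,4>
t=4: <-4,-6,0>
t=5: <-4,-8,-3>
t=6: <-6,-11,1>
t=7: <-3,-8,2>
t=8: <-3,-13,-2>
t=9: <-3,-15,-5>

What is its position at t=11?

<-2,-15,0>

Step-to-step displacements: <+0,-2,-3>, <-2,-3,+4>, <+3,+3,+1>, <+0,-5,-4>, <+0,-2,-3>, <-2,-3,+4>, <+3,+3,+1>, <+0,-5,-4>, <+0,-2,-3> — a repeating cycle of length 4.
step 10: apply <-2,-3,+4> → <-5,-18,-1>
step 11: apply <+3,+3,+1> → <-2,-15,0>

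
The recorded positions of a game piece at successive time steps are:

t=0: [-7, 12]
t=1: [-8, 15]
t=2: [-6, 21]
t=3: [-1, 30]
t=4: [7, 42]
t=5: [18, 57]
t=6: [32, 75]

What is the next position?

[49, 96]

First differences are [-1, +3], [+2, +6], [+5, +9], [+8, +12], [+11, +15], [+14, +18]; their common second difference is [+3, +3] (constant acceleration).
step 7: [32, 75] + [+17, +21] → [49, 96]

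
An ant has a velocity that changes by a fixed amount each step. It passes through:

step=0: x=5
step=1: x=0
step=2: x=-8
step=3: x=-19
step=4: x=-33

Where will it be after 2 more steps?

Taking differences between consecutive positions: -5, -8, -11, -14. These grow by -3 each step.
step 5: -33 − 17 → x=-50
step 6: -50 − 20 → x=-70

x=-70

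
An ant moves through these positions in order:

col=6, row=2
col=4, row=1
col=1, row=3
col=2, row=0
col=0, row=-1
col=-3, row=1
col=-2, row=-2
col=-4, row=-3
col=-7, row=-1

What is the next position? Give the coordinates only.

col=-6, row=-4

Differencing gives (-2, -1), (-3, +2), (+1, -3), (-2, -1), (-3, +2), (+1, -3), (-2, -1), (-3, +2). This is the pattern (-2, -1), (-3, +2), (+1, -3) repeated.
step 9: apply (+1, -3) → col=-6, row=-4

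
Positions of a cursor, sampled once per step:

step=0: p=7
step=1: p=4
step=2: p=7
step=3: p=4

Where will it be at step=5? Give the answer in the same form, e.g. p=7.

Step-to-step displacements: -3, +3, -3; each is -1× the previous.
step 4: 4 + 3 → p=7
step 5: 7 − 3 → p=4

p=4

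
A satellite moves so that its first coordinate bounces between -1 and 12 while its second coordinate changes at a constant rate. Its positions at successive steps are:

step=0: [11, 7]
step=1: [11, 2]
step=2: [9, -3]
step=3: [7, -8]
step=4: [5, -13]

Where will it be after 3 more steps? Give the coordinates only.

[-1, -28]

The first coordinate travels 2 per step and bounces off the walls at -1 and 12.
  step 5: 5 → 3
  step 6: 3 → 1
  step 7: 1 → -1
The second coordinate changes by -5 each step: at step 7 it is -28.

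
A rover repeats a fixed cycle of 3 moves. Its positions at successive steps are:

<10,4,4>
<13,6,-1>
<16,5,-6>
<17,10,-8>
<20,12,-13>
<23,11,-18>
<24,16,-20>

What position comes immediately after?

<27,18,-25>

Differencing gives <+3,+2,-5>, <+3,-1,-5>, <+1,+5,-2>, <+3,+2,-5>, <+3,-1,-5>, <+1,+5,-2>. This is the pattern <+3,+2,-5>, <+3,-1,-5>, <+1,+5,-2> repeated.
step 7: apply <+3,+2,-5> → <27,18,-25>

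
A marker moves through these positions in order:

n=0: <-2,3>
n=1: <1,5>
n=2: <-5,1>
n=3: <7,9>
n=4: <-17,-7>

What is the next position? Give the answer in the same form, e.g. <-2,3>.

<31,25>

The jumps are <+3,+2>, <-6,-4>, <+12,+8>, <-24,-16> — a geometric progression with ratio -2.
step 5: <-17,-7> + <+48,+32> → <31,25>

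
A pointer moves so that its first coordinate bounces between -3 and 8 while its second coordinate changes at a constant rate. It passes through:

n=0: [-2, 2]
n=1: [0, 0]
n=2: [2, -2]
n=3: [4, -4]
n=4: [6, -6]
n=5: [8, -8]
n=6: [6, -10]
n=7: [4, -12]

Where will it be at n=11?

[-2, -20]

The first coordinate travels 2 per step and bounces off the walls at -3 and 8.
  step 8: 4 → 2
  step 9: 2 → 0
  step 10: 0 → -2
  step 11: -2 → -2
The second coordinate changes by -2 each step: at step 11 it is -20.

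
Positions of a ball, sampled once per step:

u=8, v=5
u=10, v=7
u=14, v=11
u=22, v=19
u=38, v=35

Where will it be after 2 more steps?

Consecutive displacements (+2, +2), (+4, +4), (+8, +8), (+16, +16) scale by a factor of 2 each step.
step 5: u=38, v=35 + (+32, +32) → u=70, v=67
step 6: u=70, v=67 + (+64, +64) → u=134, v=131

u=134, v=131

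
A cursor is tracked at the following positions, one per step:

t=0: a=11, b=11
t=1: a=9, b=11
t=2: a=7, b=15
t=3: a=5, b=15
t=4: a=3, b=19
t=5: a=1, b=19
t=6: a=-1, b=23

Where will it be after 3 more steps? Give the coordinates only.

Step-to-step displacements: (-2, +0), (-2, +4), (-2, +0), (-2, +4), (-2, +0), (-2, +4) — a repeating cycle of length 2.
step 7: apply (-2, +0) → a=-3, b=23
step 8: apply (-2, +4) → a=-5, b=27
step 9: apply (-2, +0) → a=-7, b=27

a=-7, b=27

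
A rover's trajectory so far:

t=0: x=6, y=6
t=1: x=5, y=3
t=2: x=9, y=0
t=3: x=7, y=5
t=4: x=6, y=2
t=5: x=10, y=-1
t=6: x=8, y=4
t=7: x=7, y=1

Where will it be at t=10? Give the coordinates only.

x=8, y=0

Differencing gives (-1, -3), (+4, -3), (-2, +5), (-1, -3), (+4, -3), (-2, +5), (-1, -3). This is the pattern (-1, -3), (+4, -3), (-2, +5) repeated.
step 8: apply (+4, -3) → x=11, y=-2
step 9: apply (-2, +5) → x=9, y=3
step 10: apply (-1, -3) → x=8, y=0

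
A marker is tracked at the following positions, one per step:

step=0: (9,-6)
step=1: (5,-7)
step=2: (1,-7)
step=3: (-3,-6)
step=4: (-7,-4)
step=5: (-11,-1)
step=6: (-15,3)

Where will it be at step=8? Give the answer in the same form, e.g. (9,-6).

(-23,14)

Taking differences between consecutive positions: (-4,-1), (-4,+0), (-4,+1), (-4,+2), (-4,+3), (-4,+4). These grow by (+0,+1) each step.
step 7: (-15,3) + (-4,+5) → (-19,8)
step 8: (-19,8) + (-4,+6) → (-23,14)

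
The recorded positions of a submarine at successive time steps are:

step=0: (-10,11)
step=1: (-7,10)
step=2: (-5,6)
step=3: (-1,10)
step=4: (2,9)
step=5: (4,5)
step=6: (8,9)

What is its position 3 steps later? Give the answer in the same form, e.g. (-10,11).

The moves between consecutive positions are (+3,-1), (+2,-4), (+4,+4), (+3,-1), (+2,-4), (+4,+4); they repeat the 3-cycle [(+3,-1), (+2,-4), (+4,+4)].
step 7: apply (+3,-1) → (11,8)
step 8: apply (+2,-4) → (13,4)
step 9: apply (+4,+4) → (17,8)

(17,8)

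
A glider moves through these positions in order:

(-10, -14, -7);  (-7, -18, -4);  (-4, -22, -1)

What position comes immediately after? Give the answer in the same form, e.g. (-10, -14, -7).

Each step adds (+3, -4, +3) to the position.
step 3: (-4, -22, -1) + (+3, -4, +3) → (-1, -26, 2)

(-1, -26, 2)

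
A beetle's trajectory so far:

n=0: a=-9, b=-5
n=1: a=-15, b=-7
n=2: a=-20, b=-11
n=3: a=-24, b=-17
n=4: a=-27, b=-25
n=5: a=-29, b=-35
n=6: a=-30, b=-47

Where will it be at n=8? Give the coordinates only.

Taking differences between consecutive positions: (-6,-2), (-5,-4), (-4,-6), (-3,-8), (-2,-10), (-1,-12). These grow by (+1,-2) each step.
step 7: a=-30, b=-47 + (+0,-14) → a=-30, b=-61
step 8: a=-30, b=-61 + (+1,-16) → a=-29, b=-77

a=-29, b=-77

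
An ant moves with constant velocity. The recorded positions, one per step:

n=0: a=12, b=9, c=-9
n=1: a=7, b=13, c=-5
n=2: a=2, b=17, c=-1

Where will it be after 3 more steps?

a=-13, b=29, c=11

The position changes by (-5,+4,+4) every step.
step 3: a=2, b=17, c=-1 + (-5,+4,+4) → a=-3, b=21, c=3
step 4: a=-3, b=21, c=3 + (-5,+4,+4) → a=-8, b=25, c=7
step 5: a=-8, b=25, c=7 + (-5,+4,+4) → a=-13, b=29, c=11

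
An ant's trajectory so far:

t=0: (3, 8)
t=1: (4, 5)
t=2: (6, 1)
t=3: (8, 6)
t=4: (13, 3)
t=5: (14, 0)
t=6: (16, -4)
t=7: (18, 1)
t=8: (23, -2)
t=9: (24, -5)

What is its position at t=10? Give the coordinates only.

(26, -9)

Differencing gives (+1, -3), (+2, -4), (+2, +5), (+5, -3), (+1, -3), (+2, -4), (+2, +5), (+5, -3), (+1, -3). This is the pattern (+1, -3), (+2, -4), (+2, +5), (+5, -3) repeated.
step 10: apply (+2, -4) → (26, -9)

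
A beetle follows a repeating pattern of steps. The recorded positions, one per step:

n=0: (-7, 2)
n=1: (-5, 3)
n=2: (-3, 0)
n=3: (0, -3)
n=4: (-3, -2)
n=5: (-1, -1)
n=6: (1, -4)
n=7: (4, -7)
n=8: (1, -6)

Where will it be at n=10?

(5, -8)

Differencing gives (+2, +1), (+2, -3), (+3, -3), (-3, +1), (+2, +1), (+2, -3), (+3, -3), (-3, +1). This is the pattern (+2, +1), (+2, -3), (+3, -3), (-3, +1) repeated.
step 9: apply (+2, +1) → (3, -5)
step 10: apply (+2, -3) → (5, -8)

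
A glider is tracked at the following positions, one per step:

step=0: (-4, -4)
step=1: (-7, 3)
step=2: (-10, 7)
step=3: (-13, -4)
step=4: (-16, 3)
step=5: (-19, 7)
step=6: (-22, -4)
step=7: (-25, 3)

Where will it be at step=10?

First: linear, -3 per step → -34 at step 10.
Second: cycles through -4, 3, 7 every 3 steps. Step 10 lands at position 1 of the cycle → 3.

(-34, 3)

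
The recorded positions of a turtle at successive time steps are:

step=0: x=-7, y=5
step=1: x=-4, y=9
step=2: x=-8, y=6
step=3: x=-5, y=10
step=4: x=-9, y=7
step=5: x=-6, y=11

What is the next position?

x=-10, y=8

The moves between consecutive positions are (+3,+4), (-4,-3), (+3,+4), (-4,-3), (+3,+4); they repeat the 2-cycle [(+3,+4), (-4,-3)].
step 6: apply (-4,-3) → x=-10, y=8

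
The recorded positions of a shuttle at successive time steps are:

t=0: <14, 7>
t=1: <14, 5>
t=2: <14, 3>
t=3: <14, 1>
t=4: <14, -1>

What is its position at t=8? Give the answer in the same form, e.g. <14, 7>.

The position changes by <+0, -2> every step.
step 5: <14, -1> + <+0, -2> → <14, -3>
step 6: <14, -3> + <+0, -2> → <14, -5>
step 7: <14, -5> + <+0, -2> → <14, -7>
step 8: <14, -7> + <+0, -2> → <14, -9>

<14, -9>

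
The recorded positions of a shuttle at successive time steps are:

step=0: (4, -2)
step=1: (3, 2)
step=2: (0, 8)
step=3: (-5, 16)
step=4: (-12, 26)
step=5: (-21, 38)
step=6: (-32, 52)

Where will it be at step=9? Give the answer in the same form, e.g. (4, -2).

Successive displacements: (-1, +4), (-3, +6), (-5, +8), (-7, +10), (-9, +12), (-11, +14) — each changes by (-2, +2).
step 7: (-32, 52) + (-13, +16) → (-45, 68)
step 8: (-45, 68) + (-15, +18) → (-60, 86)
step 9: (-60, 86) + (-17, +20) → (-77, 106)

(-77, 106)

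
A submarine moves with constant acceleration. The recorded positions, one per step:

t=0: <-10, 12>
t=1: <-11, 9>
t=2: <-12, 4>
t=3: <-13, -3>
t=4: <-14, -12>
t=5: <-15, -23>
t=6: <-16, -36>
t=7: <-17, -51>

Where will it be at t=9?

<-19, -87>

Taking differences between consecutive positions: <-1, -3>, <-1, -5>, <-1, -7>, <-1, -9>, <-1, -11>, <-1, -13>, <-1, -15>. These grow by <+0, -2> each step.
step 8: <-17, -51> + <-1, -17> → <-18, -68>
step 9: <-18, -68> + <-1, -19> → <-19, -87>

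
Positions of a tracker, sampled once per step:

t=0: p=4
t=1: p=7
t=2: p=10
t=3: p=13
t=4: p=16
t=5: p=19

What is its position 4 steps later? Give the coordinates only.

The position changes by +3 every step.
step 6: 19 + 3 → p=22
step 7: 22 + 3 → p=25
step 8: 25 + 3 → p=28
step 9: 28 + 3 → p=31

p=31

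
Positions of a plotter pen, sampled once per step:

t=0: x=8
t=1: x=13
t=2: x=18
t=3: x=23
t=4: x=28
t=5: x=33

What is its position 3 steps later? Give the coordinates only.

Constant displacement of +5 per step.
step 6: 33 + 5 → x=38
step 7: 38 + 5 → x=43
step 8: 43 + 5 → x=48

x=48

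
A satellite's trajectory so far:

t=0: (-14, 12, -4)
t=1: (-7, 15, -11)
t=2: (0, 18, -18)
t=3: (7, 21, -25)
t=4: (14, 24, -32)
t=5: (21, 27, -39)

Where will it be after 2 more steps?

Each step adds (+7, +3, -7) to the position.
step 6: (21, 27, -39) + (+7, +3, -7) → (28, 30, -46)
step 7: (28, 30, -46) + (+7, +3, -7) → (35, 33, -53)

(35, 33, -53)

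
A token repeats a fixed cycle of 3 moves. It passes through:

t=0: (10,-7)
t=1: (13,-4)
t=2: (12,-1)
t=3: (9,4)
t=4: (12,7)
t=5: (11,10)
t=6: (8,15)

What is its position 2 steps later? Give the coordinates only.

The moves between consecutive positions are (+3,+3), (-1,+3), (-3,+5), (+3,+3), (-1,+3), (-3,+5); they repeat the 3-cycle [(+3,+3), (-1,+3), (-3,+5)].
step 7: apply (+3,+3) → (11,18)
step 8: apply (-1,+3) → (10,21)

(10,21)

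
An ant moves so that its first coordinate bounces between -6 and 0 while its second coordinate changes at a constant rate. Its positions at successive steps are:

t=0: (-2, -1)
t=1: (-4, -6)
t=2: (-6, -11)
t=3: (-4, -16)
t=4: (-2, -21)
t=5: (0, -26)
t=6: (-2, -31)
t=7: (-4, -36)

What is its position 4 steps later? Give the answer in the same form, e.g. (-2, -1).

The first coordinate travels 2 per step and bounces off the walls at -6 and 0.
  step 8: -4 → -6
  step 9: -6 → -4
  step 10: -4 → -2
  step 11: -2 → 0
The second coordinate changes by -5 each step: at step 11 it is -56.

(0, -56)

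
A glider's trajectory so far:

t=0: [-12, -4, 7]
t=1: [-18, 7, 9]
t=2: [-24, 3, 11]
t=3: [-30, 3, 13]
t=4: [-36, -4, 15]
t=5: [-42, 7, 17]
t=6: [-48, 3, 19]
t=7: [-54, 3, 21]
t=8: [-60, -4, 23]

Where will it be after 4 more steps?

First: linear, -6 per step → -84 at step 12.
Second: cycles through -4, 7, 3, 3 every 4 steps. Step 12 lands at position 0 of the cycle → -4.
Third: linear, +2 per step → 31 at step 12.

[-84, -4, 31]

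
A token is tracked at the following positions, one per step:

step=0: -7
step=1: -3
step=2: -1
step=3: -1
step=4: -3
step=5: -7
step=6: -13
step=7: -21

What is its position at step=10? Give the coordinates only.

-57

Taking differences between consecutive positions: +4, +2, +0, -2, -4, -6, -8. These grow by -2 each step.
step 8: -21 − 10 → -31
step 9: -31 − 12 → -43
step 10: -43 − 14 → -57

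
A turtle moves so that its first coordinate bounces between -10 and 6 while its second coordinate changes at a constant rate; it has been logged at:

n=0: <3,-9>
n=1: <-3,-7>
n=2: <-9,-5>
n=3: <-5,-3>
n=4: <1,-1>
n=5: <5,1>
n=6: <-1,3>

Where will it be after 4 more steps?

<5,11>

The first coordinate reflects between -10 and 6, moving 6 per step.
  step 7: -1 → -7
  step 8: -7 → -7
  step 9: -7 → -1
  step 10: -1 → 5
The second coordinate changes by +2 each step: at step 10 it is 11.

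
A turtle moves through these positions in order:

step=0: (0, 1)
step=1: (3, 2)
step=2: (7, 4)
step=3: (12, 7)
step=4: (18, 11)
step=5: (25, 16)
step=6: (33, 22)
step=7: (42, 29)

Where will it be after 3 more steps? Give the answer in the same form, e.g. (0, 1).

(75, 56)

First differences are (+3, +1), (+4, +2), (+5, +3), (+6, +4), (+7, +5), (+8, +6), (+9, +7); their common second difference is (+1, +1) (constant acceleration).
step 8: (42, 29) + (+10, +8) → (52, 37)
step 9: (52, 37) + (+11, +9) → (63, 46)
step 10: (63, 46) + (+12, +10) → (75, 56)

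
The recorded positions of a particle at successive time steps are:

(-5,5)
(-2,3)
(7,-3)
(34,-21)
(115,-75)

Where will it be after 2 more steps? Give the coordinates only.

(1087,-723)

Consecutive displacements (+3,-2), (+9,-6), (+27,-18), (+81,-54) scale by a factor of 3 each step.
step 5: (115,-75) + (+243,-162) → (358,-237)
step 6: (358,-237) + (+729,-486) → (1087,-723)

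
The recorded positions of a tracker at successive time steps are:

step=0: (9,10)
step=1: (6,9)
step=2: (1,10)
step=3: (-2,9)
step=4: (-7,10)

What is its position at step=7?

Step-to-step displacements: (-3,-1), (-5,+1), (-3,-1), (-5,+1) — a repeating cycle of length 2.
step 5: apply (-3,-1) → (-10,9)
step 6: apply (-5,+1) → (-15,10)
step 7: apply (-3,-1) → (-18,9)

(-18,9)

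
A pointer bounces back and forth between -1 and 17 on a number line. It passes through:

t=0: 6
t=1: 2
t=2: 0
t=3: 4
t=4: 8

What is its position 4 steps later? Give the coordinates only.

10

The value reflects between -1 and 17, moving 4 per step.
  step 5: 8 → 12
  step 6: 12 → 16
  step 7: 16 → 14
  step 8: 14 → 10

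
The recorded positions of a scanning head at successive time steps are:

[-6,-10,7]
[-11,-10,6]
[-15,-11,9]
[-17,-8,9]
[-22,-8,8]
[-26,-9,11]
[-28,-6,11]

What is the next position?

[-33,-6,10]

Step-to-step displacements: [-5,+0,-1], [-4,-1,+3], [-2,+3,+0], [-5,+0,-1], [-4,-1,+3], [-2,+3,+0] — a repeating cycle of length 3.
step 7: apply [-5,+0,-1] → [-33,-6,10]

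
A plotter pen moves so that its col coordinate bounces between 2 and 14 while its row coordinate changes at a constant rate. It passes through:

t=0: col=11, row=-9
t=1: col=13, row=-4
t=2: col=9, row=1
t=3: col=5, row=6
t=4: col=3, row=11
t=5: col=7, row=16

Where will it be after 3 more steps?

The col coordinate travels 4 per step and bounces off the walls at 2 and 14.
  step 6: 7 → 11
  step 7: 11 → 13
  step 8: 13 → 9
The row coordinate changes by +5 each step: at step 8 it is 31.

col=9, row=31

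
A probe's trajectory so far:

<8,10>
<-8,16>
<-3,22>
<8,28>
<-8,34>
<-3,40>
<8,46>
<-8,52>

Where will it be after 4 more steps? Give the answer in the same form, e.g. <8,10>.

First: cycles through 8, -8, -3 every 3 steps. Step 11 lands at position 2 of the cycle → -3.
Second: linear, +6 per step → 76 at step 11.

<-3,76>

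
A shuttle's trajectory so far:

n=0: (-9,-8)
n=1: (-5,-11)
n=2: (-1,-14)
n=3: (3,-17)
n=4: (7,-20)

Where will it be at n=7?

(19,-29)

Each step adds (+4,-3) to the position.
step 5: (7,-20) + (+4,-3) → (11,-23)
step 6: (11,-23) + (+4,-3) → (15,-26)
step 7: (15,-26) + (+4,-3) → (19,-29)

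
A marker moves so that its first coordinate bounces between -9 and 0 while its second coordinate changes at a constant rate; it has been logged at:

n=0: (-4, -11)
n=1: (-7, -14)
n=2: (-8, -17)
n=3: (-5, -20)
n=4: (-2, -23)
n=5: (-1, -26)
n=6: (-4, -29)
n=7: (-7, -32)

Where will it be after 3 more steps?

The first coordinate travels 3 per step and bounces off the walls at -9 and 0.
  step 8: -7 → -8
  step 9: -8 → -5
  step 10: -5 → -2
The second coordinate changes by -3 each step: at step 10 it is -41.

(-2, -41)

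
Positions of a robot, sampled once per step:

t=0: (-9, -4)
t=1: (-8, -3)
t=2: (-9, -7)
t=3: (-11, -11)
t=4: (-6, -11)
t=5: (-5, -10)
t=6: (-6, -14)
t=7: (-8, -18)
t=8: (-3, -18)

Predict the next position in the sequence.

Step-to-step displacements: (+1, +1), (-1, -4), (-2, -4), (+5, +0), (+1, +1), (-1, -4), (-2, -4), (+5, +0) — a repeating cycle of length 4.
step 9: apply (+1, +1) → (-2, -17)

(-2, -17)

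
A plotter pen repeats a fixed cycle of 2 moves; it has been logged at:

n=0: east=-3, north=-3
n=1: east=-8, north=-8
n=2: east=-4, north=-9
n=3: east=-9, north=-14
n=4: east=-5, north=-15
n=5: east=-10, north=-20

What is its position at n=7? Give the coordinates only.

east=-11, north=-26

The moves between consecutive positions are (-5,-5), (+4,-1), (-5,-5), (+4,-1), (-5,-5); they repeat the 2-cycle [(-5,-5), (+4,-1)].
step 6: apply (+4,-1) → east=-6, north=-21
step 7: apply (-5,-5) → east=-11, north=-26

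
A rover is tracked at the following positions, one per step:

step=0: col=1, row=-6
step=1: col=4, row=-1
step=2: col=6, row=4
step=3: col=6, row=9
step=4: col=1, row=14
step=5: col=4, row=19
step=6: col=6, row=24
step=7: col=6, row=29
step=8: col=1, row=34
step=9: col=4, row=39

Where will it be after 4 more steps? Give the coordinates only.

The col coordinate repeats the cycle [1, 4, 6, 6] with period 4; step 13 mod 4 = 1, giving 4.
The row coordinate changes by +5 each step, so at step 13 it is -6 + 13·(5) = 59.

col=4, row=59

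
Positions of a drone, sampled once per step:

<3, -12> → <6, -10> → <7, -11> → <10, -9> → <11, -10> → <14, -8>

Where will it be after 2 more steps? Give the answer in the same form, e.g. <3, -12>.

The moves between consecutive positions are <+3, +2>, <+1, -1>, <+3, +2>, <+1, -1>, <+3, +2>; they repeat the 2-cycle [<+3, +2>, <+1, -1>].
step 6: apply <+1, -1> → <15, -9>
step 7: apply <+3, +2> → <18, -7>

<18, -7>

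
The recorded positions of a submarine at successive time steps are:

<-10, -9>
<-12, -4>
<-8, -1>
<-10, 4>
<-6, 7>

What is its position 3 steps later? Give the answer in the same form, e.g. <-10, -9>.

Step-to-step displacements: <-2, +5>, <+4, +3>, <-2, +5>, <+4, +3> — a repeating cycle of length 2.
step 5: apply <-2, +5> → <-8, 12>
step 6: apply <+4, +3> → <-4, 15>
step 7: apply <-2, +5> → <-6, 20>

<-6, 20>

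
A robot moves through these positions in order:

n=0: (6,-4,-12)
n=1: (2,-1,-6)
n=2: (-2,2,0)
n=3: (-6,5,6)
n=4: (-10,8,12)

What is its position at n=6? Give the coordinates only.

Each step adds (-4,+3,+6) to the position.
step 5: (-10,8,12) + (-4,+3,+6) → (-14,11,18)
step 6: (-14,11,18) + (-4,+3,+6) → (-18,14,24)

(-18,14,24)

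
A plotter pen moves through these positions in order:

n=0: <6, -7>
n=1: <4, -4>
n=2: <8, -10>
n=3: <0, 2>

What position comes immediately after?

<16, -22>

The jumps are <-2, +3>, <+4, -6>, <-8, +12> — a geometric progression with ratio -2.
step 4: <0, 2> + <+16, -24> → <16, -22>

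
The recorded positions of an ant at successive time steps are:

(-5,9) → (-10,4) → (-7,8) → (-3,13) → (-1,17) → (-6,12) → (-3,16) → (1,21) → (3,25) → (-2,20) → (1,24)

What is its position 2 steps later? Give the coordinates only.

The moves between consecutive positions are (-5,-5), (+3,+4), (+4,+5), (+2,+4), (-5,-5), (+3,+4), (+4,+5), (+2,+4), (-5,-5), (+3,+4); they repeat the 4-cycle [(-5,-5), (+3,+4), (+4,+5), (+2,+4)].
step 11: apply (+4,+5) → (5,29)
step 12: apply (+2,+4) → (7,33)

(7,33)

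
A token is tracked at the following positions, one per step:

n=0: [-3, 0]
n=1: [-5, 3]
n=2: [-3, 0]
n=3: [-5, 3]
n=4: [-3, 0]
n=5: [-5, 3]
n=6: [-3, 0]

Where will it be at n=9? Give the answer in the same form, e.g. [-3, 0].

Differencing gives [-2, +3], [+2, -3], [-2, +3], [+2, -3], [-2, +3], [+2, -3]. This is the pattern [-2, +3], [+2, -3] repeated.
step 7: apply [-2, +3] → [-5, 3]
step 8: apply [+2, -3] → [-3, 0]
step 9: apply [-2, +3] → [-5, 3]

[-5, 3]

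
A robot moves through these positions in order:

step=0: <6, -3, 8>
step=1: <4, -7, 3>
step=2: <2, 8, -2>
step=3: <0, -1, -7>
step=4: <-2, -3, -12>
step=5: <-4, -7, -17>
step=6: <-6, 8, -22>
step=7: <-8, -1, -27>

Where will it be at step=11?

First: linear, -2 per step → -16 at step 11.
Second: cycles through -3, -7, 8, -1 every 4 steps. Step 11 lands at position 3 of the cycle → -1.
Third: linear, -5 per step → -47 at step 11.

<-16, -1, -47>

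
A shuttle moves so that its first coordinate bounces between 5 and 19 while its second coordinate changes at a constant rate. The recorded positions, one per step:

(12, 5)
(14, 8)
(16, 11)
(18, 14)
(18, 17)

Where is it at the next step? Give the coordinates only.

The first coordinate travels 2 per step and bounces off the walls at 5 and 19.
  step 5: 18 → 16
The second coordinate changes by +3 each step: at step 5 it is 20.

(16, 20)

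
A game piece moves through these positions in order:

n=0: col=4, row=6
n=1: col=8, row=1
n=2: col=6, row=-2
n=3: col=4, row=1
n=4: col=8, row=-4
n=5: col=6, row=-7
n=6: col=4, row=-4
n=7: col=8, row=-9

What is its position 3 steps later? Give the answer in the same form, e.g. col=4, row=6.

col=8, row=-14

Step-to-step displacements: (+4, -5), (-2, -3), (-2, +3), (+4, -5), (-2, -3), (-2, +3), (+4, -5) — a repeating cycle of length 3.
step 8: apply (-2, -3) → col=6, row=-12
step 9: apply (-2, +3) → col=4, row=-9
step 10: apply (+4, -5) → col=8, row=-14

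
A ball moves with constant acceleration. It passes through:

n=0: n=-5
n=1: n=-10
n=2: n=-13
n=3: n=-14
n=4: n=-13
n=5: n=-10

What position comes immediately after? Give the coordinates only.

n=-5

First differences are -5, -3, -1, +1, +3; their common second difference is +2 (constant acceleration).
step 6: -10 + 5 → n=-5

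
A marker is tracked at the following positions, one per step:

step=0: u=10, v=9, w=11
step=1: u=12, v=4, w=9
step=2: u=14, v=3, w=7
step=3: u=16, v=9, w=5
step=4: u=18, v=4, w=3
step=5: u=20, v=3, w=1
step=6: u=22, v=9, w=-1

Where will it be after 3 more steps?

The u coordinate changes by +2 each step, so at step 9 it is 10 + 9·(2) = 28.
The v coordinate repeats the cycle [9, 4, 3] with period 3; step 9 mod 3 = 0, giving 9.
The w coordinate changes by -2 each step, so at step 9 it is 11 + 9·(-2) = -7.

u=28, v=9, w=-7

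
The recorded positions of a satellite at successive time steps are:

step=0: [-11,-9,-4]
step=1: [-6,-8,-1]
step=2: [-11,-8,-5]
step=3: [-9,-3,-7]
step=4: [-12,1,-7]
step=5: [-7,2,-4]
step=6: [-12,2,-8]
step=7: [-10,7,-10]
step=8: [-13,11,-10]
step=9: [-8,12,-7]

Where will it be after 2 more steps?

[-11,17,-13]

Differencing gives [+5,+1,+3], [-5,+0,-4], [+2,+5,-2], [-3,+4,+0], [+5,+1,+3], [-5,+0,-4], [+2,+5,-2], [-3,+4,+0], [+5,+1,+3]. This is the pattern [+5,+1,+3], [-5,+0,-4], [+2,+5,-2], [-3,+4,+0] repeated.
step 10: apply [-5,+0,-4] → [-13,12,-11]
step 11: apply [+2,+5,-2] → [-11,17,-13]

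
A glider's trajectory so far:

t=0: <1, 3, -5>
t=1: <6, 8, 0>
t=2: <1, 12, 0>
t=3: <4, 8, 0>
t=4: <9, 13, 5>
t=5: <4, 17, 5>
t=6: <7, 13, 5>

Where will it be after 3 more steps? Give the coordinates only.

Step-to-step displacements: <+5, +5, +5>, <-5, +4, +0>, <+3, -4, +0>, <+5, +5, +5>, <-5, +4, +0>, <+3, -4, +0> — a repeating cycle of length 3.
step 7: apply <+5, +5, +5> → <12, 18, 10>
step 8: apply <-5, +4, +0> → <7, 22, 10>
step 9: apply <+3, -4, +0> → <10, 18, 10>

<10, 18, 10>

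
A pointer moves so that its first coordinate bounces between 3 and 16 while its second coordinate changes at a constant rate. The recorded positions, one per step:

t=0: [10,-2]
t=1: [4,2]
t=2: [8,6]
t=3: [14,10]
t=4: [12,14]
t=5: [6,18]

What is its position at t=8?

[14,30]

The first coordinate reflects between 3 and 16, moving 6 per step.
  step 6: 6 → 6
  step 7: 6 → 12
  step 8: 12 → 14
The second coordinate changes by +4 each step: at step 8 it is 30.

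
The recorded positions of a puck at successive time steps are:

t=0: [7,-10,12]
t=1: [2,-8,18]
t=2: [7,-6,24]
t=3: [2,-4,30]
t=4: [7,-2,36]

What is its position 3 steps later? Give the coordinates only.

The first coordinate repeats the cycle [7, 2] with period 2; step 7 mod 2 = 1, giving 2.
The second coordinate changes by +2 each step, so at step 7 it is -10 + 7·(2) = 4.
The third coordinate changes by +6 each step, so at step 7 it is 12 + 7·(6) = 54.

[2,4,54]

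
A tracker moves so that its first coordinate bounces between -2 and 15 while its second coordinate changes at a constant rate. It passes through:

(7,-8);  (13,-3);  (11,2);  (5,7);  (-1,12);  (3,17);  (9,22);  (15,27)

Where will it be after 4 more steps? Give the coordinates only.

The first coordinate reflects between -2 and 15, moving 6 per step.
  step 8: 15 → 9
  step 9: 9 → 3
  step 10: 3 → -1
  step 11: -1 → 5
The second coordinate changes by +5 each step: at step 11 it is 47.

(5,47)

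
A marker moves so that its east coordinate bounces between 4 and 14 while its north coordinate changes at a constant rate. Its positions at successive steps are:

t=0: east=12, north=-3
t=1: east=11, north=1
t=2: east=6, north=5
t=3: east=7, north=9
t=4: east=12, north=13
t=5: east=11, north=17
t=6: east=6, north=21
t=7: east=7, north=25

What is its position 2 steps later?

The east coordinate travels 5 per step and bounces off the walls at 4 and 14.
  step 8: 7 → 12
  step 9: 12 → 11
The north coordinate changes by +4 each step: at step 9 it is 33.

east=11, north=33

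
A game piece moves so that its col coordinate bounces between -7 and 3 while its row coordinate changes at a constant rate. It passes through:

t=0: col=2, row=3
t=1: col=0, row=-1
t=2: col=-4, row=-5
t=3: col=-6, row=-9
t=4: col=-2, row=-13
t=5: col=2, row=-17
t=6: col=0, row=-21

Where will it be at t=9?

col=-2, row=-33

The col coordinate travels 4 per step and bounces off the walls at -7 and 3.
  step 7: 0 → -4
  step 8: -4 → -6
  step 9: -6 → -2
The row coordinate changes by -4 each step: at step 9 it is -33.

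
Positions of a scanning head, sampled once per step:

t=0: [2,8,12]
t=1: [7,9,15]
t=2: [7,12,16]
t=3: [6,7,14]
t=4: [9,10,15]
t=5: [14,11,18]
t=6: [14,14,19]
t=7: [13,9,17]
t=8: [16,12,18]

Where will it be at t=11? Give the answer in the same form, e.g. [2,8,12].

Differencing gives [+5,+1,+3], [+0,+3,+1], [-1,-5,-2], [+3,+3,+1], [+5,+1,+3], [+0,+3,+1], [-1,-5,-2], [+3,+3,+1]. This is the pattern [+5,+1,+3], [+0,+3,+1], [-1,-5,-2], [+3,+3,+1] repeated.
step 9: apply [+5,+1,+3] → [21,13,21]
step 10: apply [+0,+3,+1] → [21,16,22]
step 11: apply [-1,-5,-2] → [20,11,20]

[20,11,20]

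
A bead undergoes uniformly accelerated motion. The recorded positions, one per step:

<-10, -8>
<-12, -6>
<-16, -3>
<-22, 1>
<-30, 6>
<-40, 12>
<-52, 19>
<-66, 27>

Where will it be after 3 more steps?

<-120, 57>

First differences are <-2, +2>, <-4, +3>, <-6, +4>, <-8, +5>, <-10, +6>, <-12, +7>, <-14, +8>; their common second difference is <-2, +1> (constant acceleration).
step 8: <-66, 27> + <-16, +9> → <-82, 36>
step 9: <-82, 36> + <-18, +10> → <-100, 46>
step 10: <-100, 46> + <-20, +11> → <-120, 57>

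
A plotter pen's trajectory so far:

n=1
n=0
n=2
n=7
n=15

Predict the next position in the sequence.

Taking differences between consecutive positions: -1, +2, +5, +8. These grow by +3 each step.
step 5: 15 + 11 → n=26

n=26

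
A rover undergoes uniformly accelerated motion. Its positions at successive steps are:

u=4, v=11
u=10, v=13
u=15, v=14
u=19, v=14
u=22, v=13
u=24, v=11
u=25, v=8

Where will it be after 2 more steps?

u=24, v=-1

Taking differences between consecutive positions: (+6, +2), (+5, +1), (+4, +0), (+3, -1), (+2, -2), (+1, -3). These grow by (-1, -1) each step.
step 7: u=25, v=8 + (+0, -4) → u=25, v=4
step 8: u=25, v=4 + (-1, -5) → u=24, v=-1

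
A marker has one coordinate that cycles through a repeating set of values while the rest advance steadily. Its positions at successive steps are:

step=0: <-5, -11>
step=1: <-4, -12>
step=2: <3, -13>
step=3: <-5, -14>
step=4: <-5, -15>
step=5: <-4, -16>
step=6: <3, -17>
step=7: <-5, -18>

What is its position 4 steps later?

<-5, -22>

The first coordinate repeats the cycle [-5, -4, 3, -5] with period 4; step 11 mod 4 = 3, giving -5.
The second coordinate changes by -1 each step, so at step 11 it is -11 + 11·(-1) = -22.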